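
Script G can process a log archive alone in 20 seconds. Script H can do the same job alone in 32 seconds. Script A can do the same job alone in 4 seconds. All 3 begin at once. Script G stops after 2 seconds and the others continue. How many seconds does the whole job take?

In the first 2 seconds the combined rate is 53/160, so 53/80 of the job is done, leaving 27/80.
After script G leaves the rate is 9/32 per second; the remaining 27/80 takes 6/5 seconds.
Total = 2 + 6/5 = 16/5 seconds.

16/5 seconds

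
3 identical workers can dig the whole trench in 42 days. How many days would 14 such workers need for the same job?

Total work is 3·42 = 126 worker-days.
With 14 workers: 126/14 = 9 days.

9 days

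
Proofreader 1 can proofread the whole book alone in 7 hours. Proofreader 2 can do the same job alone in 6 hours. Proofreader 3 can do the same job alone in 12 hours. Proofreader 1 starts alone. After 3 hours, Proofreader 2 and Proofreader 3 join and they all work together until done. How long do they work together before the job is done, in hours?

16/11 hours

In the first 3 hours Proofreader 1 alone does 3/7 of the job, leaving 4/7.
Once everyone is working, combined rate: 1/7 + 1/6 + 1/12 = (12 + 14 + 7)/84 = 33/84 = 11/28 per hour.
Remaining 4/7 at 11/28 per hour takes 16/11 hours.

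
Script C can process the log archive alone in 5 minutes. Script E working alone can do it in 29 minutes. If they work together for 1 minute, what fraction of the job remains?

Combined rate: 1/5 + 1/29 = (29 + 5)/145 = 34/145 per minute.
In 1 minute they complete 1·34/145 = 34/145 of the job.
So 111/145 remains.

111/145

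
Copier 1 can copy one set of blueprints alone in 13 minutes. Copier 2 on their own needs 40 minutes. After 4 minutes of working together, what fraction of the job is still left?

Combined rate: 1/13 + 1/40 = (40 + 13)/520 = 53/520 per minute.
In 4 minutes they complete 4·53/520 = 53/130 of the job.
So 77/130 remains.

77/130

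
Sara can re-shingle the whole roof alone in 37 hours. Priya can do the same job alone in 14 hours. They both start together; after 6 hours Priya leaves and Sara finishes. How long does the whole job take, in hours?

148/7 hours

In the first 6 hours the combined rate is 51/518, so 153/259 of the job is done, leaving 106/259.
After Priya leaves the rate is 1/37 per hour; the remaining 106/259 takes 106/7 hours.
Total = 6 + 106/7 = 148/7 hours.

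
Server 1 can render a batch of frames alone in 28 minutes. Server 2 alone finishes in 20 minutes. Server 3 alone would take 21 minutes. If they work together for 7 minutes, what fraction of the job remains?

Combined rate: 1/28 + 1/20 + 1/21 = (15 + 21 + 20)/420 = 56/420 = 2/15 per minute.
In 7 minutes they complete 7·2/15 = 14/15 of the job.
So 1/15 remains.

1/15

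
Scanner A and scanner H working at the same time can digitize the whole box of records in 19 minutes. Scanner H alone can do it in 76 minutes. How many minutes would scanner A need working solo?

76/3 minutes

Combined rate is 1/19 per minute.
Known contribution: 1/76 per minute.
So scanner A's rate is 1/19 − 1/76 = 3/76, meaning 76/3 minutes alone.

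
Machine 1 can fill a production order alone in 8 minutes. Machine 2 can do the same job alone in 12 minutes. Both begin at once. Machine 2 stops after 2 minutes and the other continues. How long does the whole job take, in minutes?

In the first 2 minutes the combined rate is 5/24, so 5/12 of the job is done, leaving 7/12.
After machine 2 leaves the rate is 1/8 per minute; the remaining 7/12 takes 14/3 minutes.
Total = 2 + 14/3 = 20/3 minutes.

20/3 minutes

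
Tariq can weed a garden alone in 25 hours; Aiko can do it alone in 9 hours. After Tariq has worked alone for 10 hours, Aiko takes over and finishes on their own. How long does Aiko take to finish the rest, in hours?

In 10 hours Tariq does 10/25 = 2/5 of the job, leaving 3/5.
Aiko works at 1/9 per hour, so finishing takes 3/5 ÷ 1/9 = 27/5 hours.

27/5 hours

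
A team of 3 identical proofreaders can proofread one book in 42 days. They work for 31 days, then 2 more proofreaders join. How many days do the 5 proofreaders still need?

33/5 days

One proofreader does 1/126 of the job per day.
After 31 days with 3 proofreaders, 31/42 is done (11/42 left).
With 5 proofreaders the rate is 5/126, so the rest takes 11/42 ÷ 5/126 = 33/5 days.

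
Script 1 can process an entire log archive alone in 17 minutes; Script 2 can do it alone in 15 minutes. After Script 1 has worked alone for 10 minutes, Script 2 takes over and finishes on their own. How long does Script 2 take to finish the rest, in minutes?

105/17 minutes

In 10 minutes Script 1 does 10/17 of the job, leaving 7/17.
Script 2 works at 1/15 per minute, so finishing takes 7/17 ÷ 1/15 = 105/17 minutes.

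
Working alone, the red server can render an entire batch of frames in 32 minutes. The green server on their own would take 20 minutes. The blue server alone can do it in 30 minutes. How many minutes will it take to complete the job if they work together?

96/11 minutes

Combined rate: 1/32 + 1/20 + 1/30 = (15 + 24 + 16)/480 = 55/480 = 11/96 per minute.
Time = 1 ÷ (11/96) = 96/11 minutes.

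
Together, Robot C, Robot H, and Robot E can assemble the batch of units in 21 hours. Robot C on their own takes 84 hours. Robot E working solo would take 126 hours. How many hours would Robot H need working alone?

36 hours

Combined rate is 1/21 per hour.
Known contribution: 1/84 + 1/126 = (3 + 2)/252 = 5/252 per hour.
So Robot H's rate is 1/21 − 5/252 = 1/36, meaning 36 hours alone.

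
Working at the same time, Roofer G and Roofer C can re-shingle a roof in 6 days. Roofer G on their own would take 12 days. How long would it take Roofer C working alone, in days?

12 days

Combined rate is 1/6 per day.
Known contribution: 1/12 per day.
So Roofer C's rate is 1/6 − 1/12 = 1/12, meaning 12 days alone.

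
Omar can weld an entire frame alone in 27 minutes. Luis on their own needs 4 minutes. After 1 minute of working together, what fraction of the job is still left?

77/108

Combined rate: 1/27 + 1/4 = (4 + 27)/108 = 31/108 per minute.
In 1 minute they complete 1·31/108 = 31/108 of the job.
So 77/108 remains.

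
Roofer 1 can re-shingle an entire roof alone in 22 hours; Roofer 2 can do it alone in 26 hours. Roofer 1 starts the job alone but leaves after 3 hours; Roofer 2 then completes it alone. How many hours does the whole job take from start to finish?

In 3 hours Roofer 1 does 3/22 of the job, leaving 19/22.
Roofer 2 works at 1/26 per hour, so finishing takes 19/22 ÷ 1/26 = 247/11 hours.
Total time = 3 + 247/11 = 280/11 hours.

280/11 hours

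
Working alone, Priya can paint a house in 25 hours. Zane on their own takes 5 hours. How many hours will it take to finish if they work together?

25/6 hours

Combined rate: 1/25 + 1/5 = (1 + 5)/25 = 6/25 per hour.
Time = 1 ÷ (6/25) = 25/6 hours.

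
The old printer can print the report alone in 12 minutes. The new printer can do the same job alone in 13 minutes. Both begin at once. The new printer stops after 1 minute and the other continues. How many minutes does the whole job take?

144/13 minutes

In the first 1 minute the combined rate is 25/156, so 25/156 of the job is done, leaving 131/156.
After the new printer leaves the rate is 1/12 per minute; the remaining 131/156 takes 131/13 minutes.
Total = 1 + 131/13 = 144/13 minutes.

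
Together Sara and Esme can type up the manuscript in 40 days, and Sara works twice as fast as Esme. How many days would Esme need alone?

120 days

Let Esme's rate be r; then Sara's rate is 2r, so together (2 + 1)r = 3r = 1/40.
Thus r = 1/120 per day.
Esme alone: 120 days; Sara alone: 60 days.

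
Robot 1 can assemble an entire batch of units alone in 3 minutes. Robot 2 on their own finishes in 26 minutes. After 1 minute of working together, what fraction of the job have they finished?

Combined rate: 1/3 + 1/26 = (26 + 3)/78 = 29/78 per minute.
In 1 minute they complete 1·29/78 = 29/78 of the job.

29/78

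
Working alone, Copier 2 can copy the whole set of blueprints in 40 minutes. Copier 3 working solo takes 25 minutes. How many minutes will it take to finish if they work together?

200/13 minutes

Combined rate: 1/40 + 1/25 = (5 + 8)/200 = 13/200 per minute.
Time = 1 ÷ (13/200) = 200/13 minutes.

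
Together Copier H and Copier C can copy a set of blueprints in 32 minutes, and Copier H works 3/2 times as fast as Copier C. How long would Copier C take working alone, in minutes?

Let Copier C's rate be r; then Copier H's rate is (3/2)r, so together (3/2 + 1)r = (5/2)r = 1/32.
Thus r = 1/80 per minute.
Copier C alone: 80 minutes; Copier H alone: 160/3 minutes.

80 minutes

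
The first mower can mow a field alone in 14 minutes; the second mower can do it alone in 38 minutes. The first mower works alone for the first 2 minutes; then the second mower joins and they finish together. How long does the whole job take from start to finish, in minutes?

140/13 minutes

In 2 minutes the first mower does 2/14 = 1/7 of the job, leaving 6/7.
The first mower and the second mower together work at 13/133 per minute, so finishing takes 6/7 ÷ 13/133 = 114/13 minutes.
Total time = 2 + 114/13 = 140/13 minutes.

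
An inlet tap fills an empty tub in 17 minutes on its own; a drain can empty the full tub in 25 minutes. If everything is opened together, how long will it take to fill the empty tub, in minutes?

Net rate = 1/17 − 1/25 = (25 − 17)/425 = 8/425 per minute.
Filling time = 1 ÷ (8/425) = 425/8 minutes.

425/8 minutes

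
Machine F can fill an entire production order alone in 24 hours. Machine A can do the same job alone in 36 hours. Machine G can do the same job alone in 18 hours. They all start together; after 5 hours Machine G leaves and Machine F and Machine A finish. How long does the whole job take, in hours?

In the first 5 hours the combined rate is 1/8, so 5/8 of the job is done, leaving 3/8.
After Machine G leaves the rate is 5/72 per hour; the remaining 3/8 takes 27/5 hours.
Total = 5 + 27/5 = 52/5 hours.

52/5 hours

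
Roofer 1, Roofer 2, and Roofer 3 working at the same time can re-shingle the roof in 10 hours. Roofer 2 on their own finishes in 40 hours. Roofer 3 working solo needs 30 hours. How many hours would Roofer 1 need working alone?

Combined rate is 1/10 per hour.
Known contribution: 1/40 + 1/30 = (3 + 4)/120 = 7/120 per hour.
So Roofer 1's rate is 1/10 − 7/120 = 1/24, meaning 24 hours alone.

24 hours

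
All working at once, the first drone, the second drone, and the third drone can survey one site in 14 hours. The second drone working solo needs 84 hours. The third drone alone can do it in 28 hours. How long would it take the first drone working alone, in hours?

42 hours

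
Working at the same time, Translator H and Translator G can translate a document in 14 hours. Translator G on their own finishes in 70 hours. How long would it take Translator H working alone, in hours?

Combined rate is 1/14 per hour.
Known contribution: 1/70 per hour.
So Translator H's rate is 1/14 − 1/70 = 2/35, meaning 35/2 hours alone.

35/2 hours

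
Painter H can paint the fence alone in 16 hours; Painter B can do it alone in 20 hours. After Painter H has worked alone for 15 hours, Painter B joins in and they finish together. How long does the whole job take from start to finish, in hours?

140/9 hours

In 15 hours Painter H does 15/16 of the job, leaving 1/16.
Painter H and Painter B together work at 9/80 per hour, so finishing takes 1/16 ÷ 9/80 = 5/9 hours.
Total time = 15 + 5/9 = 140/9 hours.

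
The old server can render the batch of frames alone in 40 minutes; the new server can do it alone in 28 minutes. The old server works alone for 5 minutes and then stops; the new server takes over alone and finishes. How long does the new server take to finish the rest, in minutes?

49/2 minutes

In 5 minutes the old server does 5/40 = 1/8 of the job, leaving 7/8.
The new server works at 1/28 per minute, so finishing takes 7/8 ÷ 1/28 = 49/2 minutes.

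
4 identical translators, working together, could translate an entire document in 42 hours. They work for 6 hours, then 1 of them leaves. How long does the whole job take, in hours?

54 hours

One translator does 1/168 of the job per hour.
After 6 hours with 4 translators, 1/7 is done (6/7 left).
With 3 translators the rate is 3/168 = 1/56, so the rest takes 6/7 ÷ 1/56 = 48 hours.
Total = 6 + 48 = 54 hours.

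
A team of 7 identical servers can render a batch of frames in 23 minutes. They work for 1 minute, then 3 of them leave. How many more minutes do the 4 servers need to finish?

One server does 1/161 of the job per minute.
After 1 minute with 7 servers, 1/23 is done (22/23 left).
With 4 servers the rate is 4/161, so the rest takes 22/23 ÷ 4/161 = 77/2 minutes.

77/2 minutes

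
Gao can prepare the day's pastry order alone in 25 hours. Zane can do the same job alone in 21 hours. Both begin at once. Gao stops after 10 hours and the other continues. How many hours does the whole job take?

In the first 10 hours the combined rate is 46/525, so 92/105 of the job is done, leaving 13/105.
After Gao leaves the rate is 1/21 per hour; the remaining 13/105 takes 13/5 hours.
Total = 10 + 13/5 = 63/5 hours.

63/5 hours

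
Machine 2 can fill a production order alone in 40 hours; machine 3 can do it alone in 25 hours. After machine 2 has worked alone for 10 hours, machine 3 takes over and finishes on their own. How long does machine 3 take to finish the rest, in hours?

In 10 hours machine 2 does 10/40 = 1/4 of the job, leaving 3/4.
Machine 3 works at 1/25 per hour, so finishing takes 3/4 ÷ 1/25 = 75/4 hours.

75/4 hours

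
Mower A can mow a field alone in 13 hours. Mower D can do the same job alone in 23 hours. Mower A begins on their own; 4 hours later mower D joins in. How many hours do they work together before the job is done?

23/4 hours

In the first 4 hours mower A alone does 4/13 of the job, leaving 9/13.
Once everyone is working, combined rate: 1/13 + 1/23 = (23 + 13)/299 = 36/299 per hour.
Remaining 9/13 at 36/299 per hour takes 23/4 hours.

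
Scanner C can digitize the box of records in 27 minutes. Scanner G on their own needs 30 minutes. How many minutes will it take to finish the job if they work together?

Combined rate: 1/27 + 1/30 = (10 + 9)/270 = 19/270 per minute.
Time = 1 ÷ (19/270) = 270/19 minutes.

270/19 minutes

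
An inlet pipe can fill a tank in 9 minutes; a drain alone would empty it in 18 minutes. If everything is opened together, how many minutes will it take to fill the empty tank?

18 minutes

Net rate = 1/9 − 1/18 = (2 − 1)/18 = 1/18 per minute.
Filling time = 1 ÷ (1/18) = 18 minutes.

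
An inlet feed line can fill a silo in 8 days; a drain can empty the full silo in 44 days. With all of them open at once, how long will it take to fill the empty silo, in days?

Net rate = 1/8 − 1/44 = (11 − 2)/88 = 9/88 per day.
Filling time = 1 ÷ (9/88) = 88/9 days.

88/9 days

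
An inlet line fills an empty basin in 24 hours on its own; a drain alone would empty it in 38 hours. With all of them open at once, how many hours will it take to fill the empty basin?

456/7 hours

Net rate = 1/24 − 1/38 = (19 − 12)/456 = 7/456 per hour.
Filling time = 1 ÷ (7/456) = 456/7 hours.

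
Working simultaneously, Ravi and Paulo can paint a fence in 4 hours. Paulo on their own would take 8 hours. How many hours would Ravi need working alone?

8 hours

Combined rate is 1/4 per hour.
Known contribution: 1/8 per hour.
So Ravi's rate is 1/4 − 1/8 = 1/8, meaning 8 hours alone.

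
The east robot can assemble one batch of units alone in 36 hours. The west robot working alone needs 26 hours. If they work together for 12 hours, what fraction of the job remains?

8/39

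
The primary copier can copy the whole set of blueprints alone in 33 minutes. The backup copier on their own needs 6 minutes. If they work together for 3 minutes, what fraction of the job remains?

9/22

Combined rate: 1/33 + 1/6 = (2 + 11)/66 = 13/66 per minute.
In 3 minutes they complete 3·13/66 = 13/22 of the job.
So 9/22 remains.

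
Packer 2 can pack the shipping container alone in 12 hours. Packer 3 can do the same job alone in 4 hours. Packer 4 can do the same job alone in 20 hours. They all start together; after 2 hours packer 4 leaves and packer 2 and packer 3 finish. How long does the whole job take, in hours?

In the first 2 hours the combined rate is 23/60, so 23/30 of the job is done, leaving 7/30.
After packer 4 leaves the rate is 1/3 per hour; the remaining 7/30 takes 7/10 hours.
Total = 2 + 7/10 = 27/10 hours.

27/10 hours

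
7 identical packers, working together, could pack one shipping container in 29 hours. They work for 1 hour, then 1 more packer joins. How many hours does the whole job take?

One packer does 1/203 of the job per hour.
After 1 hour with 7 packers, 1/29 is done (28/29 left).
With 8 packers the rate is 8/203, so the rest takes 28/29 ÷ 8/203 = 49/2 hours.
Total = 1 + 49/2 = 51/2 hours.

51/2 hours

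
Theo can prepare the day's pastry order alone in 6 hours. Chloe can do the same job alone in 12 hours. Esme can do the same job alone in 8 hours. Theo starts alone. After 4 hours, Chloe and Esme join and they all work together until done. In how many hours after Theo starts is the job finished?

44/9 hours

In the first 4 hours Theo alone does 4/6 = 2/3 of the job, leaving 1/3.
Once everyone is working, combined rate: 1/6 + 1/12 + 1/8 = (4 + 2 + 3)/24 = 9/24 = 3/8 per hour.
Remaining 1/3 at 3/8 per hour takes 8/9 hours.
Total from the start = 4 + 8/9 = 44/9 hours.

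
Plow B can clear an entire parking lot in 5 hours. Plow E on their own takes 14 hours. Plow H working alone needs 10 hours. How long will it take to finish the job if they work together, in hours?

35/13 hours

Combined rate: 1/5 + 1/14 + 1/10 = (14 + 5 + 7)/70 = 26/70 = 13/35 per hour.
Time = 1 ÷ (13/35) = 35/13 hours.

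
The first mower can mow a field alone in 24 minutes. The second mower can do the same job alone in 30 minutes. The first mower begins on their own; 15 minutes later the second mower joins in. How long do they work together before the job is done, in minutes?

In the first 15 minutes the first mower alone does 15/24 = 5/8 of the job, leaving 3/8.
Once everyone is working, combined rate: 1/24 + 1/30 = (5 + 4)/120 = 9/120 = 3/40 per minute.
Remaining 3/8 at 3/40 per minute takes 5 minutes.

5 minutes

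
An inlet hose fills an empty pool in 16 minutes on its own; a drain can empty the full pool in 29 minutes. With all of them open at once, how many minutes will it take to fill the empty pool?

Net rate = 1/16 − 1/29 = (29 − 16)/464 = 13/464 per minute.
Filling time = 1 ÷ (13/464) = 464/13 minutes.

464/13 minutes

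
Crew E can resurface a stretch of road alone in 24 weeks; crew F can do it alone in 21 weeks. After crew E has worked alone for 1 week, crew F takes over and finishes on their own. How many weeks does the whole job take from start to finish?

169/8 weeks

In 1 week crew E does 1/24 of the job, leaving 23/24.
Crew F works at 1/21 per week, so finishing takes 23/24 ÷ 1/21 = 161/8 weeks.
Total time = 1 + 161/8 = 169/8 weeks.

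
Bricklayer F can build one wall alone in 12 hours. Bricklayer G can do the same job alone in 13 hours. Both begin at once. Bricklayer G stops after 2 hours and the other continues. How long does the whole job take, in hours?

132/13 hours

In the first 2 hours the combined rate is 25/156, so 25/78 of the job is done, leaving 53/78.
After bricklayer G leaves the rate is 1/12 per hour; the remaining 53/78 takes 106/13 hours.
Total = 2 + 106/13 = 132/13 hours.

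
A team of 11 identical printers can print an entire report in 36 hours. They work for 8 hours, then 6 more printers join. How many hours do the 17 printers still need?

One printer does 1/396 of the job per hour.
After 8 hours with 11 printers, 2/9 is done (7/9 left).
With 17 printers the rate is 17/396, so the rest takes 7/9 ÷ 17/396 = 308/17 hours.

308/17 hours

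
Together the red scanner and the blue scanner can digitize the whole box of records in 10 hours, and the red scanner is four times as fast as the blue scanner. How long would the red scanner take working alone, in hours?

25/2 hours

Let the blue scanner's rate be r; then the red scanner's rate is 4r, so together (4 + 1)r = 5r = 1/10.
Thus r = 1/50 per hour.
The blue scanner alone: 50 hours; the red scanner alone: 25/2 hours.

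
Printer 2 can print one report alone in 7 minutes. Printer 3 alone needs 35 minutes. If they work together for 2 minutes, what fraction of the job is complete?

12/35

Combined rate: 1/7 + 1/35 = (5 + 1)/35 = 6/35 per minute.
In 2 minutes they complete 2·6/35 = 12/35 of the job.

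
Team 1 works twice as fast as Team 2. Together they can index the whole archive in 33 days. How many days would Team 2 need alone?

99 days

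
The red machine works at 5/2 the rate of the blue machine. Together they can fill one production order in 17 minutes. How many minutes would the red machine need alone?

119/5 minutes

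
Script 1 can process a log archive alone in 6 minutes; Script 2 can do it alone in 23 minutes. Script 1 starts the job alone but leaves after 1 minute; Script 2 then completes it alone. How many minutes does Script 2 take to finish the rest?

In 1 minute Script 1 does 1/6 of the job, leaving 5/6.
Script 2 works at 1/23 per minute, so finishing takes 5/6 ÷ 1/23 = 115/6 minutes.

115/6 minutes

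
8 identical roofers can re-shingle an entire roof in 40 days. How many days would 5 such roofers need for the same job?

64 days

Total work is 8·40 = 320 roofer-days.
With 5 roofers: 320/5 = 64 days.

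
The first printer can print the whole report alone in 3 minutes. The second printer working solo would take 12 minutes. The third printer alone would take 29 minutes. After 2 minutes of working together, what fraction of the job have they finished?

Combined rate: 1/3 + 1/12 + 1/29 = (116 + 29 + 12)/348 = 157/348 per minute.
In 2 minutes they complete 2·157/348 = 157/174 of the job.

157/174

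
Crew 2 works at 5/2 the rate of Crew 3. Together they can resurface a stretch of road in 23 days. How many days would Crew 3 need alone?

161/2 days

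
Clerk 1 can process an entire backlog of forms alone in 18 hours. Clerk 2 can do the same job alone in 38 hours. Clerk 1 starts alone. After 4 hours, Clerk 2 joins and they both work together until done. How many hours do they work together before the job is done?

19/2 hours

In the first 4 hours Clerk 1 alone does 4/18 = 2/9 of the job, leaving 7/9.
Once everyone is working, combined rate: 1/18 + 1/38 = (19 + 9)/342 = 28/342 = 14/171 per hour.
Remaining 7/9 at 14/171 per hour takes 19/2 hours.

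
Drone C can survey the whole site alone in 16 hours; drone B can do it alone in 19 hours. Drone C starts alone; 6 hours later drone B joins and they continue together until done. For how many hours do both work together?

In 6 hours drone C does 6/16 = 3/8 of the job, leaving 5/8.
Drone C and drone B together work at 35/304 per hour, so finishing takes 5/8 ÷ 35/304 = 38/7 hours.

38/7 hours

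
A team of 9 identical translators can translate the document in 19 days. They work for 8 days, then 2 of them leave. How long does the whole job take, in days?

155/7 days

One translator does 1/171 of the job per day.
After 8 days with 9 translators, 8/19 is done (11/19 left).
With 7 translators the rate is 7/171, so the rest takes 11/19 ÷ 7/171 = 99/7 days.
Total = 8 + 99/7 = 155/7 days.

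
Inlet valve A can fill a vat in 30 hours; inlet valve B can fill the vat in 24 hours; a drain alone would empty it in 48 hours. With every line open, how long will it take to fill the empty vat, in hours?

240/13 hours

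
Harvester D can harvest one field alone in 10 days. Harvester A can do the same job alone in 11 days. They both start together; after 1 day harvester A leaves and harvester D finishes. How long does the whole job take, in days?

100/11 days

In the first 1 day the combined rate is 21/110, so 21/110 of the job is done, leaving 89/110.
After harvester A leaves the rate is 1/10 per day; the remaining 89/110 takes 89/11 days.
Total = 1 + 89/11 = 100/11 days.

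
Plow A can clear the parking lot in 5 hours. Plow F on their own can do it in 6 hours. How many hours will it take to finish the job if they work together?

30/11 hours

Combined rate: 1/5 + 1/6 = (6 + 5)/30 = 11/30 per hour.
Time = 1 ÷ (11/30) = 30/11 hours.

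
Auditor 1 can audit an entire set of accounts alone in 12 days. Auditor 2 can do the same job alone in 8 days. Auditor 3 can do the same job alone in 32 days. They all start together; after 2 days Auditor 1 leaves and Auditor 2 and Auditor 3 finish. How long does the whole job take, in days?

In the first 2 days the combined rate is 23/96, so 23/48 of the job is done, leaving 25/48.
After Auditor 1 leaves the rate is 5/32 per day; the remaining 25/48 takes 10/3 days.
Total = 2 + 10/3 = 16/3 days.

16/3 days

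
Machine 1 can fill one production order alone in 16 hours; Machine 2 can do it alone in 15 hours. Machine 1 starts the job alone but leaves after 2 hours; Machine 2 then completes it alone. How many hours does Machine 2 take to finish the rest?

In 2 hours Machine 1 does 2/16 = 1/8 of the job, leaving 7/8.
Machine 2 works at 1/15 per hour, so finishing takes 7/8 ÷ 1/15 = 105/8 hours.

105/8 hours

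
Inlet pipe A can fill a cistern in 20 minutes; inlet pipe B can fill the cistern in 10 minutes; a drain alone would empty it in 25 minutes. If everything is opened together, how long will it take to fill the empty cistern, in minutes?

100/11 minutes

Net rate = 1/20 + 1/10 − 1/25 = (5 + 10 − 4)/100 = 11/100 per minute.
Filling time = 1 ÷ (11/100) = 100/11 minutes.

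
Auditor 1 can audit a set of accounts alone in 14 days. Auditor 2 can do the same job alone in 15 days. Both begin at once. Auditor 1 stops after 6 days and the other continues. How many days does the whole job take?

60/7 days

In the first 6 days the combined rate is 29/210, so 29/35 of the job is done, leaving 6/35.
After Auditor 1 leaves the rate is 1/15 per day; the remaining 6/35 takes 18/7 days.
Total = 6 + 18/7 = 60/7 days.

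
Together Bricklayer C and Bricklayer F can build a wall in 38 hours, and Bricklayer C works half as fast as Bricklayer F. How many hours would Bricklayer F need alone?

57 hours

Let Bricklayer F's rate be r; then Bricklayer C's rate is (1/2)r, so together (1/2 + 1)r = (3/2)r = 1/38.
Thus r = 1/57 per hour.
Bricklayer F alone: 57 hours; Bricklayer C alone: 114 hours.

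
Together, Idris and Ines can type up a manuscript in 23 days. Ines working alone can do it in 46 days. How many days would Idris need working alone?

46 days

Combined rate is 1/23 per day.
Known contribution: 1/46 per day.
So Idris's rate is 1/23 − 1/46 = 1/46, meaning 46 days alone.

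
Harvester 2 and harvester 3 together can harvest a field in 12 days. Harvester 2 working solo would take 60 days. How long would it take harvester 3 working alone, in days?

15 days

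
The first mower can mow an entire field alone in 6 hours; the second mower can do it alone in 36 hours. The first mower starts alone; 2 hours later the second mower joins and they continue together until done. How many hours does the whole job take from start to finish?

38/7 hours

In 2 hours the first mower does 2/6 = 1/3 of the job, leaving 2/3.
The first mower and the second mower together work at 7/36 per hour, so finishing takes 2/3 ÷ 7/36 = 24/7 hours.
Total time = 2 + 24/7 = 38/7 hours.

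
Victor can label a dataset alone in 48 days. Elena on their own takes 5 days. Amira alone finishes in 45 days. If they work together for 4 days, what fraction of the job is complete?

Combined rate: 1/48 + 1/5 + 1/45 = (15 + 144 + 16)/720 = 175/720 = 35/144 per day.
In 4 days they complete 4·35/144 = 35/36 of the job.

35/36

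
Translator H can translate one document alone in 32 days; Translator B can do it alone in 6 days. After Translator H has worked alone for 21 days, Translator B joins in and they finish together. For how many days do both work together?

In 21 days Translator H does 21/32 of the job, leaving 11/32.
Translator H and Translator B together work at 19/96 per day, so finishing takes 11/32 ÷ 19/96 = 33/19 days.

33/19 days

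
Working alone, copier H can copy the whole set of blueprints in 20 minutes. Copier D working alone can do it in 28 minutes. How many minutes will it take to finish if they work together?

With two workers the combined time is the product over the sum: 20·28/(20+28) = 560/48 = 35/3 minutes.

35/3 minutes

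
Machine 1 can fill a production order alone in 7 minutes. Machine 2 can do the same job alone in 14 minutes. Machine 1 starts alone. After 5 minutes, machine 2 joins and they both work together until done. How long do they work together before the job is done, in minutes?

4/3 minutes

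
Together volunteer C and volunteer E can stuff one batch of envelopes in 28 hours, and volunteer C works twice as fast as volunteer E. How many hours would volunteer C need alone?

Let volunteer E's rate be r; then volunteer C's rate is 2r, so together (2 + 1)r = 3r = 1/28.
Thus r = 1/84 per hour.
Volunteer E alone: 84 hours; volunteer C alone: 42 hours.

42 hours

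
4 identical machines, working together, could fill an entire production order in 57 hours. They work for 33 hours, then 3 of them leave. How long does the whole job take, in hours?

129 hours

One machine does 1/228 of the job per hour.
After 33 hours with 4 machines, 11/19 is done (8/19 left).
With 1 machine the rate is 1/228, so the rest takes 8/19 ÷ 1/228 = 96 hours.
Total = 33 + 96 = 129 hours.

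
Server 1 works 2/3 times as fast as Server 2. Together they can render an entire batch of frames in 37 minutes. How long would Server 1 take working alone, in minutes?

Let Server 2's rate be r; then Server 1's rate is (2/3)r, so together (2/3 + 1)r = (5/3)r = 1/37.
Thus r = 3/185 per minute.
Server 2 alone: 185/3 minutes; Server 1 alone: 185/2 minutes.

185/2 minutes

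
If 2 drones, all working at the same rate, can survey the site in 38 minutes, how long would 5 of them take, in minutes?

76/5 minutes

Total work is 2·38 = 76 drone-minutes.
With 5 drones: 76/5 minutes.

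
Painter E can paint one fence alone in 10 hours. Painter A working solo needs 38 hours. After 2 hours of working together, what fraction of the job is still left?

Combined rate: 1/10 + 1/38 = (19 + 5)/190 = 24/190 = 12/95 per hour.
In 2 hours they complete 2·12/95 = 24/95 of the job.
So 71/95 remains.

71/95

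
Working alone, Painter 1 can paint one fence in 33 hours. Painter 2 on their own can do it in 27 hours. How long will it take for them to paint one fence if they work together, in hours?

With two workers the combined time is the product over the sum: 33·27/(33+27) = 891/60 = 297/20 hours.

297/20 hours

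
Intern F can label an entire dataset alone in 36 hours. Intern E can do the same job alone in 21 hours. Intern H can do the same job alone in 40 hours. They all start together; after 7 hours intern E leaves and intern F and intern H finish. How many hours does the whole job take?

240/19 hours

In the first 7 hours the combined rate is 253/2520, so 253/360 of the job is done, leaving 107/360.
After intern E leaves the rate is 19/360 per hour; the remaining 107/360 takes 107/19 hours.
Total = 7 + 107/19 = 240/19 hours.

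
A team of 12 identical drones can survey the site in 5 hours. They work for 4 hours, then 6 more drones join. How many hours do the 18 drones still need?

2/3 hours

One drone does 1/60 of the job per hour.
After 4 hours with 12 drones, 4/5 is done (1/5 left).
With 18 drones the rate is 18/60 = 3/10, so the rest takes 1/5 ÷ 3/10 = 2/3 hours.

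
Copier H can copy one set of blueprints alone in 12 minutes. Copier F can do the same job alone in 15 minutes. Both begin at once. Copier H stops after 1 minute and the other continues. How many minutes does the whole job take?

In the first 1 minute the combined rate is 3/20, so 3/20 of the job is done, leaving 17/20.
After copier H leaves the rate is 1/15 per minute; the remaining 17/20 takes 51/4 minutes.
Total = 1 + 51/4 = 55/4 minutes.

55/4 minutes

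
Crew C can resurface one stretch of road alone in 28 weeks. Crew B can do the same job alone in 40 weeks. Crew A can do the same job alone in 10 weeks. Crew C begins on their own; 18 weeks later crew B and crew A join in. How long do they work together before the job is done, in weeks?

20/9 weeks

In the first 18 weeks crew C alone does 18/28 = 9/14 of the job, leaving 5/14.
Once everyone is working, combined rate: 1/28 + 1/40 + 1/10 = (10 + 7 + 28)/280 = 45/280 = 9/56 per week.
Remaining 5/14 at 9/56 per week takes 20/9 weeks.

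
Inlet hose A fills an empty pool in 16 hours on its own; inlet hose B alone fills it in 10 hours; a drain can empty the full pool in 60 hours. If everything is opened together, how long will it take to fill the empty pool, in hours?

48/7 hours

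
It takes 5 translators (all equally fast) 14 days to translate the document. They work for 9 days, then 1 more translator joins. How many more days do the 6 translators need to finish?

25/6 days

One translator does 1/70 of the job per day.
After 9 days with 5 translators, 9/14 is done (5/14 left).
With 6 translators the rate is 6/70 = 3/35, so the rest takes 5/14 ÷ 3/35 = 25/6 days.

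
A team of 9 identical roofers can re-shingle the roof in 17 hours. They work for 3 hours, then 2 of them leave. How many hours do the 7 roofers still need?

18 hours

One roofer does 1/153 of the job per hour.
After 3 hours with 9 roofers, 3/17 is done (14/17 left).
With 7 roofers the rate is 7/153, so the rest takes 14/17 ÷ 7/153 = 18 hours.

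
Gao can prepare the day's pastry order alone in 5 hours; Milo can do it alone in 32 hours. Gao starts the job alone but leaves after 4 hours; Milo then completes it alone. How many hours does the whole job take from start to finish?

In 4 hours Gao does 4/5 of the job, leaving 1/5.
Milo works at 1/32 per hour, so finishing takes 1/5 ÷ 1/32 = 32/5 hours.
Total time = 4 + 32/5 = 52/5 hours.

52/5 hours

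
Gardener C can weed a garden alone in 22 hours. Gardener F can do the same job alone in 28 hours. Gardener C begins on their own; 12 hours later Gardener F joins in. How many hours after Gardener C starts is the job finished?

88/5 hours

In the first 12 hours Gardener C alone does 12/22 = 6/11 of the job, leaving 5/11.
Once everyone is working, combined rate: 1/22 + 1/28 = (14 + 11)/308 = 25/308 per hour.
Remaining 5/11 at 25/308 per hour takes 28/5 hours.
Total from the start = 12 + 28/5 = 88/5 hours.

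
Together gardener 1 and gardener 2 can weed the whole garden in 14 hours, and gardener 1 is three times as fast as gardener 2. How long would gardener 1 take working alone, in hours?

56/3 hours

Let gardener 2's rate be r; then gardener 1's rate is 3r, so together (3 + 1)r = 4r = 1/14.
Thus r = 1/56 per hour.
Gardener 2 alone: 56 hours; gardener 1 alone: 56/3 hours.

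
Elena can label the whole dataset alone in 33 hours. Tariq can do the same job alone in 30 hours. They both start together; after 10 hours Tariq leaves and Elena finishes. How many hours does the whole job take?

In the first 10 hours the combined rate is 7/110, so 7/11 of the job is done, leaving 4/11.
After Tariq leaves the rate is 1/33 per hour; the remaining 4/11 takes 12 hours.
Total = 10 + 12 = 22 hours.

22 hours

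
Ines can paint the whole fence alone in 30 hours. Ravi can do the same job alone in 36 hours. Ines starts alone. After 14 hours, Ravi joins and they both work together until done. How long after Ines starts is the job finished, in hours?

250/11 hours

In the first 14 hours Ines alone does 14/30 = 7/15 of the job, leaving 8/15.
Once everyone is working, combined rate: 1/30 + 1/36 = (6 + 5)/180 = 11/180 per hour.
Remaining 8/15 at 11/180 per hour takes 96/11 hours.
Total from the start = 14 + 96/11 = 250/11 hours.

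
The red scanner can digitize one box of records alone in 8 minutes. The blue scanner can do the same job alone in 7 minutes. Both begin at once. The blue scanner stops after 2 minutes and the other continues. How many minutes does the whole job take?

40/7 minutes

In the first 2 minutes the combined rate is 15/56, so 15/28 of the job is done, leaving 13/28.
After the blue scanner leaves the rate is 1/8 per minute; the remaining 13/28 takes 26/7 minutes.
Total = 2 + 26/7 = 40/7 minutes.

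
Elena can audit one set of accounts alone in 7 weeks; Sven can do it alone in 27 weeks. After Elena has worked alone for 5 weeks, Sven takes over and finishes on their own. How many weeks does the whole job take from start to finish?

89/7 weeks

In 5 weeks Elena does 5/7 of the job, leaving 2/7.
Sven works at 1/27 per week, so finishing takes 2/7 ÷ 1/27 = 54/7 weeks.
Total time = 5 + 54/7 = 89/7 weeks.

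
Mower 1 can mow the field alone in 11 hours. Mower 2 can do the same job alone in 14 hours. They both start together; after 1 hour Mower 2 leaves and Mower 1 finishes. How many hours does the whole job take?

143/14 hours

In the first 1 hour the combined rate is 25/154, so 25/154 of the job is done, leaving 129/154.
After Mower 2 leaves the rate is 1/11 per hour; the remaining 129/154 takes 129/14 hours.
Total = 1 + 129/14 = 143/14 hours.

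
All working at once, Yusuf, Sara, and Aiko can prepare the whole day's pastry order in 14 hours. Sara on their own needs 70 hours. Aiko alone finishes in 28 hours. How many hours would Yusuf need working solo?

Combined rate is 1/14 per hour.
Known contribution: 1/70 + 1/28 = (2 + 5)/140 = 7/140 = 1/20 per hour.
So Yusuf's rate is 1/14 − 1/20 = 3/140, meaning 140/3 hours alone.

140/3 hours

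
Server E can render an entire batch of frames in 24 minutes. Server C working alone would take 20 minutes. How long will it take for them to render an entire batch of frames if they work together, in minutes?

With two workers the combined time is the product over the sum: 24·20/(24+20) = 480/44 = 120/11 minutes.

120/11 minutes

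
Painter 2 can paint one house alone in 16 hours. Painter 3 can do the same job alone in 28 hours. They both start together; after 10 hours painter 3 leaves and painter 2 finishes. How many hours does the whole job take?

72/7 hours

In the first 10 hours the combined rate is 11/112, so 55/56 of the job is done, leaving 1/56.
After painter 3 leaves the rate is 1/16 per hour; the remaining 1/56 takes 2/7 hours.
Total = 10 + 2/7 = 72/7 hours.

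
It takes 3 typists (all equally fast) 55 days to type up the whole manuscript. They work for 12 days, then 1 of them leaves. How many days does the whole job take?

One typist does 1/165 of the job per day.
After 12 days with 3 typists, 12/55 is done (43/55 left).
With 2 typists the rate is 2/165, so the rest takes 43/55 ÷ 2/165 = 129/2 days.
Total = 12 + 129/2 = 153/2 days.

153/2 days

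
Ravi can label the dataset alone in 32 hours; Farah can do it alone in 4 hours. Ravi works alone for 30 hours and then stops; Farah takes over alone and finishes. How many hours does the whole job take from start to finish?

In 30 hours Ravi does 30/32 = 15/16 of the job, leaving 1/16.
Farah works at 1/4 per hour, so finishing takes 1/16 ÷ 1/4 = 1/4 hours.
Total time = 30 + 1/4 = 121/4 hours.

121/4 hours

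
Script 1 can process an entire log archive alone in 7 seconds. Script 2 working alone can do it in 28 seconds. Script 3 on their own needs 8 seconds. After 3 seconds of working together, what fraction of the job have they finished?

51/56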